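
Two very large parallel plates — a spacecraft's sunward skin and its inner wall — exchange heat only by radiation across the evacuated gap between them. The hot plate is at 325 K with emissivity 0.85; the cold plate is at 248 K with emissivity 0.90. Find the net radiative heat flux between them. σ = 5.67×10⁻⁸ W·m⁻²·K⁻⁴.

For two infinite grey parallel plates, q = σ(T₁⁴ − T₂⁴)/(1/ε₁ + 1/ε₂ − 1).
T₁⁴ − T₂⁴ = 1.116×10¹⁰ − 3.783×10⁹ = 7.374×10⁹ K⁴.
1/ε₁ + 1/ε₂ − 1 = 1.176 + 1.111 − 1 = 1.288.
q = 5.67×10⁻⁸ × 7.374×10⁹ / 1.288.

q ≈ 325 W/m²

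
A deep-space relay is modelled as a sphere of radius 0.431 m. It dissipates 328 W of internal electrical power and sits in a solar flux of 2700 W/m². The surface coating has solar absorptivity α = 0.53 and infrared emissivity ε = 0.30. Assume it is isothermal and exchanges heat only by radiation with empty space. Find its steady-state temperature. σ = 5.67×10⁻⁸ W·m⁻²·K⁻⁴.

T ≈ 414 K

At steady state, absorbed solar power + internal power = radiated power.
Absorbed: α·S·A_cross = 0.53·2700·0.5836 = 835.1 W (cross-section πr²).
Total input = 835.1 + 328 = 1163 W.
Radiated: εσ·A_surf·T⁴ with A_surf = 4πr² = 2.334 m².
T⁴ = 1163/(0.30·5.67×10⁻⁸·2.334) = 2.929×10¹⁰ K⁴.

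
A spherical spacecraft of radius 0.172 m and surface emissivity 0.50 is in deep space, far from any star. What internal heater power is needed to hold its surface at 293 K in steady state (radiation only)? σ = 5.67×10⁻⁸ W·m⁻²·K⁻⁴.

P ≈ 77.7 W

P = εσ·4πr²·T⁴.
4πr² = 0.3718 m²; T⁴ = 7.370×10⁹ K⁴.
P = 0.50·5.67×10⁻⁸·0.3718·7.370×10⁹.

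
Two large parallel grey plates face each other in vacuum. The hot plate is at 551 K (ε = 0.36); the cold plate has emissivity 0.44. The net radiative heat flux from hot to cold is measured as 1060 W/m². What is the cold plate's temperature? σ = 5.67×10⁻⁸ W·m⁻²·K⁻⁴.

q = σ(T₁⁴ − T₂⁴)/(1/ε₁ + 1/ε₂ − 1); denominator = 4.051.
T₂⁴ = T₁⁴ − q·(1/ε₁+1/ε₂−1)/σ = 9.217×10¹⁰ − 1060·4.051/5.67×10⁻⁸
    = 1.645×10¹⁰ K⁴.

T₂ ≈ 358 K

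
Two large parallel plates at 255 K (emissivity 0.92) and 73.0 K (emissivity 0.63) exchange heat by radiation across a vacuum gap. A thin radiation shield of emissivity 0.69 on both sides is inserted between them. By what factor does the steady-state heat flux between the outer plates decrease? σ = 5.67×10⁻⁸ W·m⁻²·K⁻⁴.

factor ≈ 2.13

Without shield: q₀ = σΔ(T⁴)/(1/ε₁+1/ε₂−1) with denominator 1.674.
With shield the two gaps are in series; the resistances add: (1/ε₁+1/ε_s−1)+(1/ε_s+1/ε₂−1) = 1.536+2.037 = 3.573.
Heat-flux ratio q₀/q = 3.573/1.674.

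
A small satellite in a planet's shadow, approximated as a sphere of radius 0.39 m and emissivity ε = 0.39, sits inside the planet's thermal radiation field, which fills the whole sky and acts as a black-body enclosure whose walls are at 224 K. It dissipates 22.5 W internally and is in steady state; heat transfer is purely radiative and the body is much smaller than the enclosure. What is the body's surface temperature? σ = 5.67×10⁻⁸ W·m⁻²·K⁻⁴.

For a small grey body in a large enclosure, net radiated power = εσA(T⁴ − T_w⁴).
Steady state: P = εσA(T⁴ − T_w⁴) with A = 4πr² = 1.911 m².
T⁴ = P/(εσA) + T_w⁴ = 22.5/(0.39·5.67×10⁻⁸·1.911) + (224)⁴
    = 5.323×10⁸ + 2.518×10⁹ = 3.050×10⁹ K⁴.

T ≈ 235 K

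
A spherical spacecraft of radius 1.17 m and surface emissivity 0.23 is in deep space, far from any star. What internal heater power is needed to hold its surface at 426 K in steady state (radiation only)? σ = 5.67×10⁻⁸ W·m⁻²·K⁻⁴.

P ≈ 7390 W

P = εσ·4πr²·T⁴.
4πr² = 17.20 m²; T⁴ = 3.293×10¹⁰ K⁴.
P = 0.23·5.67×10⁻⁸·17.20·3.293×10¹⁰.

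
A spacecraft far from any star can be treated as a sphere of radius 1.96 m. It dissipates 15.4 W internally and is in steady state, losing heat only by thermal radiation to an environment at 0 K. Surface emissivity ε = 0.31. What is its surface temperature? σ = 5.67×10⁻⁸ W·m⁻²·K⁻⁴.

T ≈ 65.3 K

Steady state: internal power = radiated power, P = εσA T⁴.
Radiating area A = 4πr² = 48.27 m².
T⁴ = P/(εσA) = 15.4/(0.31·5.67×10⁻⁸·48.27) = 1.815×10⁷ K⁴.
T = (1.815×10⁷)^(1/4).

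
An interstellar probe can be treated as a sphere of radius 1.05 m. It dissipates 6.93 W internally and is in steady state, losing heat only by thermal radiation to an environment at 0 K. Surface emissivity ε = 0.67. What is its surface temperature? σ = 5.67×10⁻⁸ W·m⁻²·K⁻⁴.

T ≈ 60.2 K

Steady state: internal power = radiated power, P = εσA T⁴.
Radiating area A = 4πr² = 13.85 m².
T⁴ = P/(εσA) = 6.93/(0.67·5.67×10⁻⁸·13.85) = 1.317×10⁷ K⁴.
T = (1.317×10⁷)^(1/4).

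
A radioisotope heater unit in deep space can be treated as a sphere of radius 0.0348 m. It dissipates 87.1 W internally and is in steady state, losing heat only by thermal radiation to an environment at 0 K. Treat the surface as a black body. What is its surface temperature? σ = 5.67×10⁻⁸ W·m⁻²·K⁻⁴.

T ≈ 564 K

Steady state: internal power = radiated power, P = εσA T⁴.
Radiating area A = 4πr² = 0.01522 m².
T⁴ = P/(εσA) = 87.1/(1.0·5.67×10⁻⁸·0.01522) = 1.009×10¹¹ K⁴.
T = (1.009×10¹¹)^(1/4).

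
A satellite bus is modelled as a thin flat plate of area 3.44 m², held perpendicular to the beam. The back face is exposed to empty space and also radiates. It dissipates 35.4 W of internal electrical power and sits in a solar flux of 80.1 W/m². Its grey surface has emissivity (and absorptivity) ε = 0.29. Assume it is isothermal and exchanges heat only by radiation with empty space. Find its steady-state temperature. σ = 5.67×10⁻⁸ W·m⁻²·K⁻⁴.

T ≈ 179 K

At steady state, absorbed solar power + internal power = radiated power.
Absorbed: α·S·A_cross = 0.29·80.1·3.440 = 79.91 W (cross-section A).
Total input = 79.91 + 35.4 = 115.3 W.
Radiated: εσ·A_surf·T⁴ with A_surf = 2A = 6.880 m².
T⁴ = 115.3/(0.29·5.67×10⁻⁸·6.880) = 1.019×10⁹ K⁴.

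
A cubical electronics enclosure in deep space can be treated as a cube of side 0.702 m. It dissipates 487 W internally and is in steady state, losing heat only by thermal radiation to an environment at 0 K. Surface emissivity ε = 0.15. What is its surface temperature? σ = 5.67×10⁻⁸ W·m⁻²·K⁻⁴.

Steady state: internal power = radiated power, P = εσA T⁴.
Radiating area A = 6L² = 2.957 m².
T⁴ = P/(εσA) = 487/(0.15·5.67×10⁻⁸·2.957) = 1.937×10¹⁰ K⁴.
T = (1.937×10¹⁰)^(1/4).

T ≈ 373 K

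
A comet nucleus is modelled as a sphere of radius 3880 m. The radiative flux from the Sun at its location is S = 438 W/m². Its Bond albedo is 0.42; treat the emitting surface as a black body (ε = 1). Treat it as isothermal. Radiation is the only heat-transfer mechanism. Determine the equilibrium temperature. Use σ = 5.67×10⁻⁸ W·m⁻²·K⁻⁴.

At equilibrium, absorbed power = emitted power.
Absorbing cross-section = πr² = 4.729×10⁷ m²; emitting surface = 4πr² = 1.892×10⁸ m² (ratio 4).
(1−a)S·A_cross = εσ·A_surf·T⁴  ⇒  T⁴ = (1−a)S/(4σ).
T⁴ = 0.580·438/(4·5.67×10⁻⁸) = 1.120×10⁹ K⁴.
T = (1.120×10⁹)^(1/4).

T ≈ 183 K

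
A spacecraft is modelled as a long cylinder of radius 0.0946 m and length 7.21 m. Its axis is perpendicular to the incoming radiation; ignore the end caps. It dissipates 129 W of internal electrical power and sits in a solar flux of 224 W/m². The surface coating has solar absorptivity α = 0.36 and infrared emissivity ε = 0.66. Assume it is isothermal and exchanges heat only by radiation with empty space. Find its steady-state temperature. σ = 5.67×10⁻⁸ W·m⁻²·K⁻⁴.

At steady state, absorbed solar power + internal power = radiated power.
Absorbed: α·S·A_cross = 0.36·224·1.364 = 110.0 W (cross-section 2rL).
Total input = 110.0 + 129 = 239.0 W.
Radiated: εσ·A_surf·T⁴ with A_surf = 2πrL = 4.286 m².
T⁴ = 239.0/(0.66·5.67×10⁻⁸·4.286) = 1.490×10⁹ K⁴.

T ≈ 196 K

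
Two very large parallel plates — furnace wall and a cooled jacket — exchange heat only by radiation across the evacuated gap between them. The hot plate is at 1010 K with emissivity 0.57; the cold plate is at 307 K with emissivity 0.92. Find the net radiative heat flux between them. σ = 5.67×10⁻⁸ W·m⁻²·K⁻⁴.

q ≈ 31800 W/m²

For two infinite grey parallel plates, q = σ(T₁⁴ − T₂⁴)/(1/ε₁ + 1/ε₂ − 1).
T₁⁴ − T₂⁴ = 1.041×10¹² − 8.883×10⁹ = 1.032×10¹² K⁴.
1/ε₁ + 1/ε₂ − 1 = 1.754 + 1.087 − 1 = 1.841.
q = 5.67×10⁻⁸ × 1.032×10¹² / 1.841.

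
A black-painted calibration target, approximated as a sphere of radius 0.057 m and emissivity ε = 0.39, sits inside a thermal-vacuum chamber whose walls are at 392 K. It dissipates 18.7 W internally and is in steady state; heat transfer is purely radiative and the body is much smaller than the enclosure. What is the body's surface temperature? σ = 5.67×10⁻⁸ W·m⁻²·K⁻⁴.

For a small grey body in a large enclosure, net radiated power = εσA(T⁴ − T_w⁴).
Steady state: P = εσA(T⁴ − T_w⁴) with A = 4πr² = 0.04083 m².
T⁴ = P/(εσA) + T_w⁴ = 18.7/(0.39·5.67×10⁻⁸·0.04083) + (392)⁴
    = 2.071×10¹⁰ + 2.361×10¹⁰ = 4.433×10¹⁰ K⁴.

T ≈ 459 K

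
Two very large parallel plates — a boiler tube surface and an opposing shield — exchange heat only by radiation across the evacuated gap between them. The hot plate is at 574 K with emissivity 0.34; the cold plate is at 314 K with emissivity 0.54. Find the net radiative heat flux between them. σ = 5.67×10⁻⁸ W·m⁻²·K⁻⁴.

For two infinite grey parallel plates, q = σ(T₁⁴ − T₂⁴)/(1/ε₁ + 1/ε₂ − 1).
T₁⁴ − T₂⁴ = 1.086×10¹¹ − 9.721×10⁹ = 9.883×10¹⁰ K⁴.
1/ε₁ + 1/ε₂ − 1 = 2.941 + 1.852 − 1 = 3.793.
q = 5.67×10⁻⁸ × 9.883×10¹⁰ / 3.793.

q ≈ 1480 W/m²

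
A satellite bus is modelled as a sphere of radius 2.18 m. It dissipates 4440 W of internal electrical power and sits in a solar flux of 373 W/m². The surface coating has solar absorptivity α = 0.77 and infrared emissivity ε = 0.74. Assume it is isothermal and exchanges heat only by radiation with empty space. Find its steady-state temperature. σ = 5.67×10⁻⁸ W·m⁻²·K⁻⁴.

At steady state, absorbed solar power + internal power = radiated power.
Absorbed: α·S·A_cross = 0.77·373·14.93 = 4288 W (cross-section πr²).
Total input = 4288 + 4440 = 8728 W.
Radiated: εσ·A_surf·T⁴ with A_surf = 4πr² = 59.72 m².
T⁴ = 8728/(0.74·5.67×10⁻⁸·59.72) = 3.483×10⁹ K⁴.

T ≈ 243 K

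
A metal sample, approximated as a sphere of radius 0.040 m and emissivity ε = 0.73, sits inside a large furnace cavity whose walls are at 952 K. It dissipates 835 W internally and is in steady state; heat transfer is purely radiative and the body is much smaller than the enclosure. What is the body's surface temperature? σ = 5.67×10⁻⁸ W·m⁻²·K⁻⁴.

For a small grey body in a large enclosure, net radiated power = εσA(T⁴ − T_w⁴).
Steady state: P = εσA(T⁴ − T_w⁴) with A = 4πr² = 0.02011 m².
T⁴ = P/(εσA) + T_w⁴ = 835/(0.73·5.67×10⁻⁸·0.02011) + (952)⁴
    = 1.003×10¹² + 8.214×10¹¹ = 1.825×10¹² K⁴.

T ≈ 1160 K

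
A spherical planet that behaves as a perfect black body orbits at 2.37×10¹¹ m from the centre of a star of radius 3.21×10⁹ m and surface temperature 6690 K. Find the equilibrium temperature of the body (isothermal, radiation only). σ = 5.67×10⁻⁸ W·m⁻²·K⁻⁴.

The star's surface emits σT_*⁴; at distance d the flux is S = σT_*⁴(R_*/d)².
S = 5.67×10⁻⁸·(6690)⁴·(3.21×10⁹/2.37×10¹¹)² = 20840 W/m².
For an isothermal sphere T⁴ = (1−a)S/(4σ) = 9.187×10¹⁰ K⁴.

T ≈ 551 K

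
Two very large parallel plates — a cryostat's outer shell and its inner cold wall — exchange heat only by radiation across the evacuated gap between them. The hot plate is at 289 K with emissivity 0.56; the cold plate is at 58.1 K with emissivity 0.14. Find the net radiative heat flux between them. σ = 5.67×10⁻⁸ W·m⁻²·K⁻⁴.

q ≈ 49.8 W/m²

For two infinite grey parallel plates, q = σ(T₁⁴ − T₂⁴)/(1/ε₁ + 1/ε₂ − 1).
T₁⁴ − T₂⁴ = 6.976×10⁹ − 1.139×10⁷ = 6.964×10⁹ K⁴.
1/ε₁ + 1/ε₂ − 1 = 1.786 + 7.143 − 1 = 7.929.
q = 5.67×10⁻⁸ × 6.964×10⁹ / 7.929.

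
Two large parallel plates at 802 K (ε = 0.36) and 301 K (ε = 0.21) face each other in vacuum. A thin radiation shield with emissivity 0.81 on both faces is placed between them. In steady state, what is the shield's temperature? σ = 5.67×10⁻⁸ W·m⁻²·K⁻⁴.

In steady state the net flux on the hot side equals that on the cold side.
σ(T₁⁴−T_s⁴)/D₁ = σ(T_s⁴−T₂⁴)/D₂, with D₁ = 1/ε₁+1/ε_s−1 = 3.012, D₂ = 1/ε_s+1/ε₂−1 = 4.996.
Solve for T_s⁴: T_s⁴ = (D₂·T₁⁴ + D₁·T₂⁴)/(D₁+D₂) = 2.612×10¹¹ K⁴.

T_s ≈ 715 K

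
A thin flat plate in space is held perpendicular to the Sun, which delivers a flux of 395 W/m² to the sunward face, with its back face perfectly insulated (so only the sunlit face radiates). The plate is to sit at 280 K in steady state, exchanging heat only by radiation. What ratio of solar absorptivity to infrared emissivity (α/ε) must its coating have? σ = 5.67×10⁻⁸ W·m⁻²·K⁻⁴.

α/ε ≈ 0.882

Balance: αS·A = εσ·1A·T⁴ ⇒ α/ε = σT⁴/S.
α/ε = 5.67×10⁻⁸·(280)⁴/395 = 5.67×10⁻⁸·6.147×10⁹/395.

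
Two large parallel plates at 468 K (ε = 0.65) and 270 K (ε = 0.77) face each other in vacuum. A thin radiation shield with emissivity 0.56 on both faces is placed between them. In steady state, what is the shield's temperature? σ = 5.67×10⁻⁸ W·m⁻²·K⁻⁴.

In steady state the net flux on the hot side equals that on the cold side.
σ(T₁⁴−T_s⁴)/D₁ = σ(T_s⁴−T₂⁴)/D₂, with D₁ = 1/ε₁+1/ε_s−1 = 2.324, D₂ = 1/ε_s+1/ε₂−1 = 2.084.
Solve for T_s⁴: T_s⁴ = (D₂·T₁⁴ + D₁·T₂⁴)/(D₁+D₂) = 2.548×10¹⁰ K⁴.

T_s ≈ 400 K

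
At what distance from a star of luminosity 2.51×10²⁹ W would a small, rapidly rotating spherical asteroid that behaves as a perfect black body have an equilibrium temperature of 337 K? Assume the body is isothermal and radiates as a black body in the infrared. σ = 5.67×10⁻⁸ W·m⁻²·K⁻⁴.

d ≈ 2.61×10¹² m

For an isothermal black-emitting sphere, (1−a)S·πr² = σ·4πr²·T⁴ ⇒ S = 4σT⁴/(1−a).
S = 4·5.67×10⁻⁸·(337)⁴/1.00 = 2925 W/m².
Flux falls as S = L/(4πd²), so d = √(L/(4πS)) = √(2.51×10²⁹/(4π·2925)).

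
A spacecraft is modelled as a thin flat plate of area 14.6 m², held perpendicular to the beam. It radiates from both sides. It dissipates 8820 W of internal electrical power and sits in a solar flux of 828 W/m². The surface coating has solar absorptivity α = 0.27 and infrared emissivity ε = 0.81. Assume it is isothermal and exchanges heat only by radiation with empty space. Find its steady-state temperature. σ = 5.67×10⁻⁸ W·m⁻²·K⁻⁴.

At steady state, absorbed solar power + internal power = radiated power.
Absorbed: α·S·A_cross = 0.27·828·14.60 = 3264 W (cross-section A).
Total input = 3264 + 8820 = 12080 W.
Radiated: εσ·A_surf·T⁴ with A_surf = 2A = 29.20 m².
T⁴ = 12080/(0.81·5.67×10⁻⁸·29.20) = 9.011×10⁹ K⁴.

T ≈ 308 K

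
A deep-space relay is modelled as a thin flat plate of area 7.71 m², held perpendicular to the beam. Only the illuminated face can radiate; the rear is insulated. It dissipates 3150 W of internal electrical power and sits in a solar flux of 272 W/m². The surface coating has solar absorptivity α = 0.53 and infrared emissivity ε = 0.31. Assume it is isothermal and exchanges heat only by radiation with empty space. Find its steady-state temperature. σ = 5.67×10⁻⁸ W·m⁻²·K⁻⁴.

T ≈ 421 K

At steady state, absorbed solar power + internal power = radiated power.
Absorbed: α·S·A_cross = 0.53·272·7.710 = 1111 W (cross-section A).
Total input = 1111 + 3150 = 4261 W.
Radiated: εσ·A_surf·T⁴ with A_surf = A = 7.710 m².
T⁴ = 4261/(0.31·5.67×10⁻⁸·7.710) = 3.145×10¹⁰ K⁴.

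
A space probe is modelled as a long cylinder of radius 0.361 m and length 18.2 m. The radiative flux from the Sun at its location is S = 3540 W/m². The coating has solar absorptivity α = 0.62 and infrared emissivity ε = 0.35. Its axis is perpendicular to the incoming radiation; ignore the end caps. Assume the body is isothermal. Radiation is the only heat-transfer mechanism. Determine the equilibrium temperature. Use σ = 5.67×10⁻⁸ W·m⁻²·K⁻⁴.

T ≈ 433 K

At equilibrium, absorbed power = emitted power.
Absorbing cross-section = 2rL = 13.14 m²; emitting surface = 2πrL = 41.28 m² (ratio π).
αS·A_cross = εσ·A_surf·T⁴  ⇒  T⁴ = αS/(ε·πσ).
T⁴ = 0.620·3540/(0.35·π·5.67×10⁻⁸) = 3.520×10¹⁰ K⁴.
T = (3.520×10¹⁰)^(1/4).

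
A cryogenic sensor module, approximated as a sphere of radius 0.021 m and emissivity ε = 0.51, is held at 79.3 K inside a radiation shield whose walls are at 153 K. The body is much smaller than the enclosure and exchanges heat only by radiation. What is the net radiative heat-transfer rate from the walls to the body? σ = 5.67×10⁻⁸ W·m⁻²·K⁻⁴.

P_net ≈ 0.0815 W

For a small grey body in a large enclosure: P_net = εσA(T_body⁴ − T_wall⁴).
A = 4πr² = 0.005542 m²; T_body⁴ − T_wall⁴ = 3.955×10⁷ − 5.480×10⁸ = -5.084×10⁸ K⁴.
|P_net| = 0.51·5.67×10⁻⁸·0.005542·5.084×10⁸.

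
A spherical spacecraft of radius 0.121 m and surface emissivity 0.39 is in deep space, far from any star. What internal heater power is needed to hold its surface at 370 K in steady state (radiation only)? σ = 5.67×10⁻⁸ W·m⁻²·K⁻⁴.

P ≈ 76.2 W

P = εσ·4πr²·T⁴.
4πr² = 0.1840 m²; T⁴ = 1.874×10¹⁰ K⁴.
P = 0.39·5.67×10⁻⁸·0.1840·1.874×10¹⁰.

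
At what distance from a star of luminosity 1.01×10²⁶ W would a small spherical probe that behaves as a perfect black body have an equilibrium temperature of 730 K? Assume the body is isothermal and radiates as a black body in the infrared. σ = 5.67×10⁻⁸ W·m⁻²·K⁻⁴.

d ≈ 1.12×10¹⁰ m

For an isothermal black-emitting sphere, (1−a)S·πr² = σ·4πr²·T⁴ ⇒ S = 4σT⁴/(1−a).
S = 4·5.67×10⁻⁸·(730)⁴/1.00 = 64410 W/m².
Flux falls as S = L/(4πd²), so d = √(L/(4πS)) = √(1.01×10²⁶/(4π·64410)).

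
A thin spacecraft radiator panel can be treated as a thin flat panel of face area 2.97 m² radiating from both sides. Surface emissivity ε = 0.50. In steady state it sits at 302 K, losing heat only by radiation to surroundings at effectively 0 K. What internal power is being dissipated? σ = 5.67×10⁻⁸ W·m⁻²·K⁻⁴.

P ≈ 1400 W

Steady state: P = εσA T⁴.
A = 2·2.97 = 5.940 m²; T⁴ = (302)⁴ = 8.318×10⁹ K⁴.
P = 0.50 × 5.67×10⁻⁸ × 5.940 × 8.318×10⁹.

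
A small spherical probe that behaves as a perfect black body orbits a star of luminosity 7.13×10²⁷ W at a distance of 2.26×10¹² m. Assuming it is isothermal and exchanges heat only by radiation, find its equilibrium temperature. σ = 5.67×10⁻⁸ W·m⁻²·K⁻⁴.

T ≈ 149 K

First find the stellar flux at distance d: S = L/(4πd²) = 7.13×10²⁷/(4π·(2.26×10¹²)²) = 111.1 W/m².
For an isothermal sphere, absorbed (1−a)S·πr² = emitted σ·4πr²·T⁴, so T⁴ = (1−a)S/(4σ).
T⁴ = 1.00·111.1/(4·5.67×10⁻⁸) = 4.898×10⁸ K⁴.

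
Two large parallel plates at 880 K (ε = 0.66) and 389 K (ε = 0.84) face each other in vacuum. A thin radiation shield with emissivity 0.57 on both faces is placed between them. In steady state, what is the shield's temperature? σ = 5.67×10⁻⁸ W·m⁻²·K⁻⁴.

In steady state the net flux on the hot side equals that on the cold side.
σ(T₁⁴−T_s⁴)/D₁ = σ(T_s⁴−T₂⁴)/D₂, with D₁ = 1/ε₁+1/ε_s−1 = 2.270, D₂ = 1/ε_s+1/ε₂−1 = 1.945.
Solve for T_s⁴: T_s⁴ = (D₂·T₁⁴ + D₁·T₂⁴)/(D₁+D₂) = 2.891×10¹¹ K⁴.

T_s ≈ 733 K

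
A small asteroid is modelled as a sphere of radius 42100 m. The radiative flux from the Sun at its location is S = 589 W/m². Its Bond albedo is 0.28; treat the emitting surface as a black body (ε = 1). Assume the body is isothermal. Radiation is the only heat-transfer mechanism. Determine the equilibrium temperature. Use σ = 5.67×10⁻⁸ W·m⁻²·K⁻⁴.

T ≈ 208 K

At equilibrium, absorbed power = emitted power.
Absorbing cross-section = πr² = 5.568×10⁹ m²; emitting surface = 4πr² = 2.227×10¹⁰ m² (ratio 4).
(1−a)S·A_cross = εσ·A_surf·T⁴  ⇒  T⁴ = (1−a)S/(4σ).
T⁴ = 0.720·589/(4·5.67×10⁻⁸) = 1.870×10⁹ K⁴.
T = (1.870×10⁹)^(1/4).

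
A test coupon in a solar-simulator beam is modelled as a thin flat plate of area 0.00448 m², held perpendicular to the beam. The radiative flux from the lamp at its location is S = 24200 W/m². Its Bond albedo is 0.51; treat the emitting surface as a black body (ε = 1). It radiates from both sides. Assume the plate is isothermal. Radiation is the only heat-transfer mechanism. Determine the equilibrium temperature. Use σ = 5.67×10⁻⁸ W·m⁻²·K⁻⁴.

At equilibrium, absorbed power = emitted power.
Absorbing cross-section = A = 0.004480 m²; emitting surface = 2A = 0.008960 m² (ratio 2).
(1−a)S·A_cross = εσ·A_surf·T⁴  ⇒  T⁴ = (1−a)S/(2σ).
T⁴ = 0.490·24200/(2·5.67×10⁻⁸) = 1.046×10¹¹ K⁴.
T = (1.046×10¹¹)^(1/4).

T ≈ 569 K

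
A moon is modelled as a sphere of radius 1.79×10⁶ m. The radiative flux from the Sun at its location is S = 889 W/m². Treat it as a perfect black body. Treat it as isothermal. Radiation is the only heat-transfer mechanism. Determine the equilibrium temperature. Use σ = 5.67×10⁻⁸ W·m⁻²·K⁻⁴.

At equilibrium, absorbed power = emitted power.
Absorbing cross-section = πr² = 1.007×10¹³ m²; emitting surface = 4πr² = 4.026×10¹³ m² (ratio 4).
S·A_cross = εσ·A_surf·T⁴  ⇒  T⁴ = S/(4σ).
T⁴ = 1.00·889/(4·5.67×10⁻⁸) = 3.920×10⁹ K⁴.
T = (3.920×10⁹)^(1/4).

T ≈ 250 K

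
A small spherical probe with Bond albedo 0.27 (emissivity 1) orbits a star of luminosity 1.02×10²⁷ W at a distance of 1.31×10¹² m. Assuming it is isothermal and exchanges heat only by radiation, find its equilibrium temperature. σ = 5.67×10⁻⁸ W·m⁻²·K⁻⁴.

First find the stellar flux at distance d: S = L/(4πd²) = 1.02×10²⁷/(4π·(1.31×10¹²)²) = 47.30 W/m².
For an isothermal sphere, absorbed (1−a)S·πr² = emitted σ·4πr²·T⁴, so T⁴ = (1−a)S/(4σ).
T⁴ = 0.730·47.30/(4·5.67×10⁻⁸) = 1.522×10⁸ K⁴.

T ≈ 111 K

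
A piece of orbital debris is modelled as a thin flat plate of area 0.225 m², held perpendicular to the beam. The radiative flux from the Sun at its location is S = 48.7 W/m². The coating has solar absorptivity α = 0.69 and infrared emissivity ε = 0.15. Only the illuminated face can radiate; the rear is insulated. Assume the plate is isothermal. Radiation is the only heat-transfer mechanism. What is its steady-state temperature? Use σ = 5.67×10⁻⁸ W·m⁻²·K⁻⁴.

At equilibrium, absorbed power = emitted power.
Absorbing cross-section = A = 0.2250 m²; emitting surface = A = 0.2250 m² (ratio 1).
αS·A_cross = εσ·A_surf·T⁴  ⇒  T⁴ = αS/(ε·1σ).
T⁴ = 0.690·48.7/(0.15·1·5.67×10⁻⁸) = 3.951×10⁹ K⁴.
T = (3.951×10⁹)^(1/4).

T ≈ 251 K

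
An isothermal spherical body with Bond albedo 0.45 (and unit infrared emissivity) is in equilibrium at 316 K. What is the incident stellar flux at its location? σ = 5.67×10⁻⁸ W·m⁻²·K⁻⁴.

(1−a)S·πr² = σ·4πr²·T⁴ ⇒ S = 4σT⁴/(1−a).
S = 4·5.67×10⁻⁸·9.971×10⁹/0.550.

S ≈ 4110 W/m²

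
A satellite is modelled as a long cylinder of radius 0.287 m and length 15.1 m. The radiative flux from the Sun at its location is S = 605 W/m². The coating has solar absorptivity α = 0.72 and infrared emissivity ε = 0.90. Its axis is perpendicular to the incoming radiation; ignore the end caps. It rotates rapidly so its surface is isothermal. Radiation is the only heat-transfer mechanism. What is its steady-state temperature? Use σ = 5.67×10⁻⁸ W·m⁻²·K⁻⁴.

At equilibrium, absorbed power = emitted power.
Absorbing cross-section = 2rL = 8.667 m²; emitting surface = 2πrL = 27.23 m² (ratio π).
αS·A_cross = εσ·A_surf·T⁴  ⇒  T⁴ = αS/(ε·πσ).
T⁴ = 0.720·605/(0.90·π·5.67×10⁻⁸) = 2.717×10⁹ K⁴.
T = (2.717×10⁹)^(1/4).

T ≈ 228 K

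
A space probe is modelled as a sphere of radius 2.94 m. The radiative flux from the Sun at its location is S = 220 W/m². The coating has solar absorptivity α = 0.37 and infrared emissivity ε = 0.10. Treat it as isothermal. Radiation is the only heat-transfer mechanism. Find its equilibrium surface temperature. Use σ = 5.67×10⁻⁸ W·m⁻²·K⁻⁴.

At equilibrium, absorbed power = emitted power.
Absorbing cross-section = πr² = 27.15 m²; emitting surface = 4πr² = 108.6 m² (ratio 4).
αS·A_cross = εσ·A_surf·T⁴  ⇒  T⁴ = αS/(ε·4σ).
T⁴ = 0.370·220/(0.10·4·5.67×10⁻⁸) = 3.589×10⁹ K⁴.
T = (3.589×10⁹)^(1/4).

T ≈ 245 K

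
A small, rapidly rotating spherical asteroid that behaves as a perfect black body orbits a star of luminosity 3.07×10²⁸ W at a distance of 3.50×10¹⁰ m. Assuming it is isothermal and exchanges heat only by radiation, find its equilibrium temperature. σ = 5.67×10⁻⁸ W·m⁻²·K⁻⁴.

T ≈ 1720 K

First find the stellar flux at distance d: S = L/(4πd²) = 3.07×10²⁸/(4π·(3.50×10¹⁰)²) = 1.994×10⁶ W/m².
For an isothermal sphere, absorbed (1−a)S·πr² = emitted σ·4πr²·T⁴, so T⁴ = (1−a)S/(4σ).
T⁴ = 1.00·1.994×10⁶/(4·5.67×10⁻⁸) = 8.793×10¹² K⁴.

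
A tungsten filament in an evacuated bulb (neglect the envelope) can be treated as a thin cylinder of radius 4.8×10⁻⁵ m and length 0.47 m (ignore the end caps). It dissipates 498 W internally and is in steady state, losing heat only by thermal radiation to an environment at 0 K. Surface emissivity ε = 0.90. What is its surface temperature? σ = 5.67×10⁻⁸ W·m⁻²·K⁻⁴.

Steady state: internal power = radiated power, P = εσA T⁴.
Radiating area A = 2πrL = 1.417×10⁻⁴ m².
T⁴ = P/(εσA) = 498/(0.90·5.67×10⁻⁸·1.417×10⁻⁴) = 6.885×10¹³ K⁴.
T = (6.885×10¹³)^(1/4).

T ≈ 2880 K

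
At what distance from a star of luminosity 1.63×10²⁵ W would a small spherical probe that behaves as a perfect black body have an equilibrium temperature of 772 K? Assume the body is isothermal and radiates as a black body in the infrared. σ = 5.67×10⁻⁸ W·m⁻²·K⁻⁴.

d ≈ 4.01×10⁹ m

For an isothermal black-emitting sphere, (1−a)S·πr² = σ·4πr²·T⁴ ⇒ S = 4σT⁴/(1−a).
S = 4·5.67×10⁻⁸·(772)⁴/1.00 = 80560 W/m².
Flux falls as S = L/(4πd²), so d = √(L/(4πS)) = √(1.63×10²⁵/(4π·80560)).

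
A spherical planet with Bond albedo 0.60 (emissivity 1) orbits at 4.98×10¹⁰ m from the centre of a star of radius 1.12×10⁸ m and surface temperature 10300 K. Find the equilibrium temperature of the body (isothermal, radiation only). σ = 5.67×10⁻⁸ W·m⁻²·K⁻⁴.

T ≈ 275 K

The star's surface emits σT_*⁴; at distance d the flux is S = σT_*⁴(R_*/d)².
S = 5.67×10⁻⁸·(10300)⁴·(1.12×10⁸/4.98×10¹⁰)² = 3228 W/m².
For an isothermal sphere T⁴ = (1−a)S/(4σ) = 5.693×10⁹ K⁴.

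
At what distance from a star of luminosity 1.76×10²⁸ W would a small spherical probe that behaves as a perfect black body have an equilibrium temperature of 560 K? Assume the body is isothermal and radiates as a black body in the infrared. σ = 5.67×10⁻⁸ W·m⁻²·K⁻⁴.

For an isothermal black-emitting sphere, (1−a)S·πr² = σ·4πr²·T⁴ ⇒ S = 4σT⁴/(1−a).
S = 4·5.67×10⁻⁸·(560)⁴/1.00 = 22300 W/m².
Flux falls as S = L/(4πd²), so d = √(L/(4πS)) = √(1.76×10²⁸/(4π·22300)).

d ≈ 2.51×10¹¹ m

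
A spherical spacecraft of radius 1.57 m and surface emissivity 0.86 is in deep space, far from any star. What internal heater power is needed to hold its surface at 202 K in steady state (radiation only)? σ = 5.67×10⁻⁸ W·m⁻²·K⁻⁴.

P = εσ·4πr²·T⁴.
4πr² = 30.97 m²; T⁴ = 1.665×10⁹ K⁴.
P = 0.86·5.67×10⁻⁸·30.97·1.665×10⁹.

P ≈ 2510 W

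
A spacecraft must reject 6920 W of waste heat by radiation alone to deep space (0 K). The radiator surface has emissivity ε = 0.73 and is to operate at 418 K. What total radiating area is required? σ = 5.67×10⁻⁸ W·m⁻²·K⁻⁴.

P = εσA T⁴ ⇒ A = P/(εσT⁴).
T⁴ = 3.053×10¹⁰ K⁴.
A = 6920/(0.73 × 5.67×10⁻⁸ × 3.053×10¹⁰).

A ≈ 5.48 m²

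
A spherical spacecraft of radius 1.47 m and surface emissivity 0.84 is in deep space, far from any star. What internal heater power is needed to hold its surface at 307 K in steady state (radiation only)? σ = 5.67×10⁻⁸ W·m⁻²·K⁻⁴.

P ≈ 11500 W

P = εσ·4πr²·T⁴.
4πr² = 27.15 m²; T⁴ = 8.883×10⁹ K⁴.
P = 0.84·5.67×10⁻⁸·27.15·8.883×10⁹.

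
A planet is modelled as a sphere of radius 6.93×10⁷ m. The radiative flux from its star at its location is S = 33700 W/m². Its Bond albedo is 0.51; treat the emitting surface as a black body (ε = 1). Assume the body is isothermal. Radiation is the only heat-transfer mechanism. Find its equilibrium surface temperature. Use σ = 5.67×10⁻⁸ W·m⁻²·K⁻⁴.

At equilibrium, absorbed power = emitted power.
Absorbing cross-section = πr² = 1.509×10¹⁶ m²; emitting surface = 4πr² = 6.035×10¹⁶ m² (ratio 4).
(1−a)S·A_cross = εσ·A_surf·T⁴  ⇒  T⁴ = (1−a)S/(4σ).
T⁴ = 0.490·33700/(4·5.67×10⁻⁸) = 7.281×10¹⁰ K⁴.
T = (7.281×10¹⁰)^(1/4).

T ≈ 519 K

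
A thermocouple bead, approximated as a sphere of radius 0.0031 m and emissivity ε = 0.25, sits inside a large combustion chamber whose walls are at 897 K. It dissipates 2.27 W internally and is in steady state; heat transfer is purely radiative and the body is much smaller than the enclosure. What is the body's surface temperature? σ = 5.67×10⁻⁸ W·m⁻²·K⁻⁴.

T ≈ 1190 K

For a small grey body in a large enclosure, net radiated power = εσA(T⁴ − T_w⁴).
Steady state: P = εσA(T⁴ − T_w⁴) with A = 4πr² = 1.208×10⁻⁴ m².
T⁴ = P/(εσA) + T_w⁴ = 2.27/(0.25·5.67×10⁻⁸·1.208×10⁻⁴) + (897)⁴
    = 1.326×10¹² + 6.474×10¹¹ = 1.973×10¹² K⁴.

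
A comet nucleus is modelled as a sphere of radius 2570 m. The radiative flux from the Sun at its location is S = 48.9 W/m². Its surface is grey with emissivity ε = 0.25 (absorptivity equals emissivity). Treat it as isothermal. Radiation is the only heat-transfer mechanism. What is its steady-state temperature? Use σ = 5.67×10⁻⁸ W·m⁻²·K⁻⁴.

T ≈ 121 K

At equilibrium, absorbed power = emitted power.
Absorbing cross-section = πr² = 2.075×10⁷ m²; emitting surface = 4πr² = 8.300×10⁷ m² (ratio 4).
εS·A_cross = εσ·A_surf·T⁴  ⇒  T⁴ = S/(4σ)   (ε cancels).
T⁴ = 48.9/(4·5.67×10⁻⁸) = 2.156×10⁸ K⁴.
T = (2.156×10⁸)^(1/4).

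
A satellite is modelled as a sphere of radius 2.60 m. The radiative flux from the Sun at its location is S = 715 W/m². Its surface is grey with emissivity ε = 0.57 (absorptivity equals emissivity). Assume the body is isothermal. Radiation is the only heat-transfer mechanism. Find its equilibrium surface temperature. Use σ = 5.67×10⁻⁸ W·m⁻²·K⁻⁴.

T ≈ 237 K

At equilibrium, absorbed power = emitted power.
Absorbing cross-section = πr² = 21.24 m²; emitting surface = 4πr² = 84.95 m² (ratio 4).
εS·A_cross = εσ·A_surf·T⁴  ⇒  T⁴ = S/(4σ)   (ε cancels).
T⁴ = 715/(4·5.67×10⁻⁸) = 3.153×10⁹ K⁴.
T = (3.153×10⁹)^(1/4).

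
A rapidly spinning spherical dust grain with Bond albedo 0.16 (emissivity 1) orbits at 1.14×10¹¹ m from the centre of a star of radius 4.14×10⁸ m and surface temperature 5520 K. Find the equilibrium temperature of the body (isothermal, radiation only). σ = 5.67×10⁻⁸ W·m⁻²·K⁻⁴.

T ≈ 225 K

The star's surface emits σT_*⁴; at distance d the flux is S = σT_*⁴(R_*/d)².
S = 5.67×10⁻⁸·(5520)⁴·(4.14×10⁸/1.14×10¹¹)² = 694.3 W/m².
For an isothermal sphere T⁴ = (1−a)S/(4σ) = 2.571×10⁹ K⁴.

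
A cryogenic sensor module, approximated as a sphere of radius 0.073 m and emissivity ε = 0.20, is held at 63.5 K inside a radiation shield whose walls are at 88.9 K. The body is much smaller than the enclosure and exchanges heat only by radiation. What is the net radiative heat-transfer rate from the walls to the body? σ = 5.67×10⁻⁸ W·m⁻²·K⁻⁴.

For a small grey body in a large enclosure: P_net = εσA(T_body⁴ − T_wall⁴).
A = 4πr² = 0.06697 m²; T_body⁴ − T_wall⁴ = 1.626×10⁷ − 6.246×10⁷ = -4.620×10⁷ K⁴.
|P_net| = 0.20·5.67×10⁻⁸·0.06697·4.620×10⁷.

P_net ≈ 0.0351 W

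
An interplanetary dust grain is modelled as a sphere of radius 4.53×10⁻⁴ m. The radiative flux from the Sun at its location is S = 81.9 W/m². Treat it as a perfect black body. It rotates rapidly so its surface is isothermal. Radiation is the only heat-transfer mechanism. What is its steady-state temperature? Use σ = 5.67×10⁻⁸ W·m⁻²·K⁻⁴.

T ≈ 138 K

At equilibrium, absorbed power = emitted power.
Absorbing cross-section = πr² = 6.447×10⁻⁷ m²; emitting surface = 4πr² = 2.579×10⁻⁶ m² (ratio 4).
S·A_cross = εσ·A_surf·T⁴  ⇒  T⁴ = S/(4σ).
T⁴ = 1.00·81.9/(4·5.67×10⁻⁸) = 3.611×10⁸ K⁴.
T = (3.611×10⁸)^(1/4).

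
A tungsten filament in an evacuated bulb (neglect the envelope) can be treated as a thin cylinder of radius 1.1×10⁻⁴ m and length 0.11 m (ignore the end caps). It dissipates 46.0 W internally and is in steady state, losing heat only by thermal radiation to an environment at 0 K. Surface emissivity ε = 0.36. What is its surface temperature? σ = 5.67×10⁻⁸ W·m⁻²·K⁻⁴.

Steady state: internal power = radiated power, P = εσA T⁴.
Radiating area A = 2πrL = 7.603×10⁻⁵ m².
T⁴ = P/(εσA) = 46.0/(0.36·5.67×10⁻⁸·7.603×10⁻⁵) = 2.964×10¹³ K⁴.
T = (2.964×10¹³)^(1/4).

T ≈ 2330 K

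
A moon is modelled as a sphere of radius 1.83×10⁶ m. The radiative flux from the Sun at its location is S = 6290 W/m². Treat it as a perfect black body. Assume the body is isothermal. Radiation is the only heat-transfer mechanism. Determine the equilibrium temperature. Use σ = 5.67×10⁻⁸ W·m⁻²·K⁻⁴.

At equilibrium, absorbed power = emitted power.
Absorbing cross-section = πr² = 1.052×10¹³ m²; emitting surface = 4πr² = 4.208×10¹³ m² (ratio 4).
S·A_cross = εσ·A_surf·T⁴  ⇒  T⁴ = S/(4σ).
T⁴ = 1.00·6290/(4·5.67×10⁻⁸) = 2.773×10¹⁰ K⁴.
T = (2.773×10¹⁰)^(1/4).

T ≈ 408 K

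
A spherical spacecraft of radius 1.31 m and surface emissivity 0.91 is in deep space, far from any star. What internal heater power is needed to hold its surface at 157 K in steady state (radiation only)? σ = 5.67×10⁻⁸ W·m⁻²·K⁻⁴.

P ≈ 676 W

P = εσ·4πr²·T⁴.
4πr² = 21.57 m²; T⁴ = 6.076×10⁸ K⁴.
P = 0.91·5.67×10⁻⁸·21.57·6.076×10⁸.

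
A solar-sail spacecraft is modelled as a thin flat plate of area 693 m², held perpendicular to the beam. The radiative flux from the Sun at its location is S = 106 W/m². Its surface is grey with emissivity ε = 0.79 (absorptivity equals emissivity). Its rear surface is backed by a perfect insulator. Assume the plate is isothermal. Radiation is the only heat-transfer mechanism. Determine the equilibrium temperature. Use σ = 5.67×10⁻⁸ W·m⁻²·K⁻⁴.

At equilibrium, absorbed power = emitted power.
Absorbing cross-section = A = 693.0 m²; emitting surface = A = 693.0 m² (ratio 1).
εS·A_cross = εσ·A_surf·T⁴  ⇒  T⁴ = S/(1σ)   (ε cancels).
T⁴ = 106/(1·5.67×10⁻⁸) = 1.869×10⁹ K⁴.
T = (1.869×10⁹)^(1/4).

T ≈ 208 K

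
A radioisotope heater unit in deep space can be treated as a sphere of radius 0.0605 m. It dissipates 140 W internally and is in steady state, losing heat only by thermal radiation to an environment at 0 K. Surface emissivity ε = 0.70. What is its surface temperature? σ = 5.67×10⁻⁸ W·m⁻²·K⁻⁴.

Steady state: internal power = radiated power, P = εσA T⁴.
Radiating area A = 4πr² = 0.04600 m².
T⁴ = P/(εσA) = 140/(0.70·5.67×10⁻⁸·0.04600) = 7.669×10¹⁰ K⁴.
T = (7.669×10¹⁰)^(1/4).

T ≈ 526 K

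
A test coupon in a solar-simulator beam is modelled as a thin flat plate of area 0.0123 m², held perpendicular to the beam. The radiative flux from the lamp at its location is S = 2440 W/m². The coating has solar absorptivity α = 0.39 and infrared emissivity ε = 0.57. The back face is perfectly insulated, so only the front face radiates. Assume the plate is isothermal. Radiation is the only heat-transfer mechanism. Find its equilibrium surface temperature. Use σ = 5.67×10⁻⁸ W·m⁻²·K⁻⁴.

At equilibrium, absorbed power = emitted power.
Absorbing cross-section = A = 0.01230 m²; emitting surface = A = 0.01230 m² (ratio 1).
αS·A_cross = εσ·A_surf·T⁴  ⇒  T⁴ = αS/(ε·1σ).
T⁴ = 0.390·2440/(0.57·1·5.67×10⁻⁸) = 2.944×10¹⁰ K⁴.
T = (2.944×10¹⁰)^(1/4).

T ≈ 414 K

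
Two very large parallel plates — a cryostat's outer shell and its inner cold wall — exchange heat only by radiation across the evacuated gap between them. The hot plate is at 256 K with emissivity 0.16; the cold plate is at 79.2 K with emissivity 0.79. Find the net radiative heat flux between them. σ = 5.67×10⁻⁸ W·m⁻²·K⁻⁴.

q ≈ 37.0 W/m²

For two infinite grey parallel plates, q = σ(T₁⁴ − T₂⁴)/(1/ε₁ + 1/ε₂ − 1).
T₁⁴ − T₂⁴ = 4.295×10⁹ − 3.935×10⁷ = 4.256×10⁹ K⁴.
1/ε₁ + 1/ε₂ − 1 = 6.250 + 1.266 − 1 = 6.516.
q = 5.67×10⁻⁸ × 4.256×10⁹ / 6.516.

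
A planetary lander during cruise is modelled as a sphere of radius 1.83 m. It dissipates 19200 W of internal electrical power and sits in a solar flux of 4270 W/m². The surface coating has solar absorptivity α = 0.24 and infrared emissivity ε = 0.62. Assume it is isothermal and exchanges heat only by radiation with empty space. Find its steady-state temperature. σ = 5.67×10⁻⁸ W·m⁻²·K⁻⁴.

T ≈ 377 K

At steady state, absorbed solar power + internal power = radiated power.
Absorbed: α·S·A_cross = 0.24·4270·10.52 = 10780 W (cross-section πr²).
Total input = 10780 + 19200 = 29980 W.
Radiated: εσ·A_surf·T⁴ with A_surf = 4πr² = 42.08 m².
T⁴ = 29980/(0.62·5.67×10⁻⁸·42.08) = 2.027×10¹⁰ K⁴.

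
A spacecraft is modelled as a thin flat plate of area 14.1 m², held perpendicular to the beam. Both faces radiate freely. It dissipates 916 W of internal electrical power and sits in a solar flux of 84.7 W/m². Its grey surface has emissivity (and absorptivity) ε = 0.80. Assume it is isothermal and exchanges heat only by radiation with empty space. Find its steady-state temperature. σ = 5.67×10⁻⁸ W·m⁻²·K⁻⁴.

At steady state, absorbed solar power + internal power = radiated power.
Absorbed: α·S·A_cross = 0.80·84.7·14.10 = 955.4 W (cross-section A).
Total input = 955.4 + 916 = 1871 W.
Radiated: εσ·A_surf·T⁴ with A_surf = 2A = 28.20 m².
T⁴ = 1871/(0.80·5.67×10⁻⁸·28.20) = 1.463×10⁹ K⁴.

T ≈ 196 K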